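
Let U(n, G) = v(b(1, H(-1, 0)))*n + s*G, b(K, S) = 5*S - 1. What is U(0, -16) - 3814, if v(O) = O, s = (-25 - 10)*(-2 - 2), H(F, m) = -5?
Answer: -6054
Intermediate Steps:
b(K, S) = -1 + 5*S
s = 140 (s = -35*(-4) = 140)
U(n, G) = -26*n + 140*G (U(n, G) = (-1 + 5*(-5))*n + 140*G = (-1 - 25)*n + 140*G = -26*n + 140*G)
U(0, -16) - 3814 = (-26*0 + 140*(-16)) - 3814 = (0 - 2240) - 3814 = -2240 - 3814 = -6054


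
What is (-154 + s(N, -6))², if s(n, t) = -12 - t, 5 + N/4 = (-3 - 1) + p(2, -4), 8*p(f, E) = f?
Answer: 25600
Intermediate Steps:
p(f, E) = f/8
N = -35 (N = -20 + 4*((-3 - 1) + (⅛)*2) = -20 + 4*(-4 + ¼) = -20 + 4*(-15/4) = -20 - 15 = -35)
(-154 + s(N, -6))² = (-154 + (-12 - 1*(-6)))² = (-154 + (-12 + 6))² = (-154 - 6)² = (-160)² = 25600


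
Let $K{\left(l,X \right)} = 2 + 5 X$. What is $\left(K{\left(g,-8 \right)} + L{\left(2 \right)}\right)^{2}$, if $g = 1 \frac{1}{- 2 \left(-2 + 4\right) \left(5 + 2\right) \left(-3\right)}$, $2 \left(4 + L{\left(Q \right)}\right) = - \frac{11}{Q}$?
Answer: $\frac{32041}{16} \approx 2002.6$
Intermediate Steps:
$L{\left(Q \right)} = -4 - \frac{11}{2 Q}$ ($L{\left(Q \right)} = -4 + \frac{\left(-11\right) \frac{1}{Q}}{2} = -4 - \frac{11}{2 Q}$)
$g = \frac{1}{84}$ ($g = 1 \frac{1}{- 2 \cdot 2 \cdot 7 \left(-3\right)} = 1 \frac{1}{\left(-2\right) 14 \left(-3\right)} = 1 \frac{1}{\left(-28\right) \left(-3\right)} = 1 \cdot \frac{1}{84} = \frac{1}{84} \approx 0.011905$)
$\left(K{\left(g,-8 \right)} + L{\left(2 \right)}\right)^{2} = \left(\left(2 + 5 \left(-8\right)\right) - \left(4 + \frac{11}{2 \cdot 2}\right)\right)^{2} = \left(\left(2 - 40\right) - \frac{27}{4}\right)^{2} = \left(-38 - \frac{27}{4}\right)^{2} = \left(- \frac{179}{4}\right)^{2} = \frac{32041}{16}$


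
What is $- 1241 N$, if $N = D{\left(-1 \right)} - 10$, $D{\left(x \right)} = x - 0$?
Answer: $13651$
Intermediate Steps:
$D{\left(x \right)} = x$ ($D{\left(x \right)} = x + 0 = x$)
$N = -11$ ($N = -1 - 10 = -11$)
$- 1241 N = \left(-1241\right) \left(-11\right) = 13651$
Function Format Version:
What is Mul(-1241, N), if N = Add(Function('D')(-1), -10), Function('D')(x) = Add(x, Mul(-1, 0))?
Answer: 13651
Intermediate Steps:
Function('D')(x) = x (Function('D')(x) = Add(x, 0) = x)
N = -11 (N = Add(-1, -10) = -11)
Mul(-1241, N) = Mul(-1241, -11) = 13651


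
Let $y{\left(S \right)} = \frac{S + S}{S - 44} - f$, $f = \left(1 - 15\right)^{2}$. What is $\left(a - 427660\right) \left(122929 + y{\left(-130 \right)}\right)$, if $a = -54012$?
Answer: $- \frac{5143245930472}{87} \approx -5.9118 \cdot 10^{10}$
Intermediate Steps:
$f = 196$ ($f = \left(1 - 15\right)^{2} = \left(-14\right)^{2} = 196$)
$y{\left(S \right)} = -196 + \frac{2 S}{-44 + S}$ ($y{\left(S \right)} = \frac{S + S}{S - 44} - 196 = \frac{2 S}{-44 + S} - 196 = -196 + \frac{2 S}{-44 + S}$)
$\left(a - 427660\right) \left(122929 + y{\left(-130 \right)}\right) = \left(-54012 - 427660\right) \left(122929 + \frac{2 \left(4312 - -12610\right)}{-44 - 130}\right) = - 481672 \left(122929 + \frac{2 \left(4312 + 12610\right)}{-174}\right) = - 481672 \left(122929 + 2 \left(- \frac{1}{174}\right) 16922\right) = - 481672 \left(122929 - \frac{16922}{87}\right) = \left(-481672\right) \frac{10677901}{87} = - \frac{5143245930472}{87}$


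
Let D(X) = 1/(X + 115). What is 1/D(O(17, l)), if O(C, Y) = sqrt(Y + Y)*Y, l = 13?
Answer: 115 + 13*sqrt(26) ≈ 181.29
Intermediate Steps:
O(C, Y) = sqrt(2)*Y**(3/2) (O(C, Y) = sqrt(2*Y)*Y = (sqrt(2)*sqrt(Y))*Y = sqrt(2)*Y**(3/2))
D(X) = 1/(115 + X)
1/D(O(17, l)) = 1/(1/(115 + sqrt(2)*13**(3/2))) = 1/(1/(115 + sqrt(2)*(13*sqrt(13)))) = 1/(1/(115 + 13*sqrt(26))) = 115 + 13*sqrt(26)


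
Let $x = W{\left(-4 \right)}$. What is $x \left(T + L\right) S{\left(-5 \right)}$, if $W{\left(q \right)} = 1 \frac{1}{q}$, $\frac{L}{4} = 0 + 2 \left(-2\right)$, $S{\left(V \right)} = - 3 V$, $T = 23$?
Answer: $- \frac{105}{4} \approx -26.25$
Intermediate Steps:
$L = -16$ ($L = 4 \left(0 + 2 \left(-2\right)\right) = 4 \left(0 - 4\right) = 4 \left(-4\right) = -16$)
$W{\left(q \right)} = \frac{1}{q}$
$x = - \frac{1}{4}$ ($x = \frac{1}{-4} = - \frac{1}{4} \approx -0.25$)
$x \left(T + L\right) S{\left(-5 \right)} = - \frac{\left(23 - 16\right) \left(\left(-3\right) \left(-5\right)\right)}{4} = - \frac{7 \cdot 15}{4} = \left(- \frac{1}{4}\right) 105 = - \frac{105}{4}$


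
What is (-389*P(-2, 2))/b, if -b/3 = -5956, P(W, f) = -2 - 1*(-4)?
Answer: -389/8934 ≈ -0.043542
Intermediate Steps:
P(W, f) = 2 (P(W, f) = -2 + 4 = 2)
b = 17868 (b = -3*(-5956) = 17868)
(-389*P(-2, 2))/b = -389*2/17868 = -778*1/17868 = -389/8934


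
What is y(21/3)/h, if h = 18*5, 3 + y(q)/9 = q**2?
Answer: 23/5 ≈ 4.6000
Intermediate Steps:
y(q) = -27 + 9*q**2
h = 90
y(21/3)/h = (-27 + 9*(21/3)**2)/90 = (-27 + 9*(21*(1/3))**2)*(1/90) = (-27 + 9*7**2)*(1/90) = (-27 + 9*49)*(1/90) = (-27 + 441)*(1/90) = 414*(1/90) = 23/5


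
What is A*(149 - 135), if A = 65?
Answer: 910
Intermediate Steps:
A*(149 - 135) = 65*(149 - 135) = 65*14 = 910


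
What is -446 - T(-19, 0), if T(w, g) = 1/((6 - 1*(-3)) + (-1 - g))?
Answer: -3569/8 ≈ -446.13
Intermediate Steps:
T(w, g) = 1/(8 - g) (T(w, g) = 1/((6 + 3) + (-1 - g)) = 1/(9 + (-1 - g)) = 1/(8 - g))
-446 - T(-19, 0) = -446 - (-1)/(-8 + 0) = -446 - (-1)/(-8) = -446 - (-1)*(-1)/8 = -446 - 1*1/8 = -446 - 1/8 = -3569/8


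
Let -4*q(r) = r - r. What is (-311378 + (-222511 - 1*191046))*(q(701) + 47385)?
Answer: -34351044975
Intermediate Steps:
q(r) = 0 (q(r) = -(r - r)/4 = -¼*0 = 0)
(-311378 + (-222511 - 1*191046))*(q(701) + 47385) = (-311378 + (-222511 - 1*191046))*(0 + 47385) = (-311378 + (-222511 - 191046))*47385 = (-311378 - 413557)*47385 = -724935*47385 = -34351044975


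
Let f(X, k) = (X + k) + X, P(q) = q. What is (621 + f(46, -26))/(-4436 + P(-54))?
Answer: -687/4490 ≈ -0.15301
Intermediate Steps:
f(X, k) = k + 2*X
(621 + f(46, -26))/(-4436 + P(-54)) = (621 + (-26 + 2*46))/(-4436 - 54) = (621 + (-26 + 92))/(-4490) = (621 + 66)*(-1/4490) = 687*(-1/4490) = -687/4490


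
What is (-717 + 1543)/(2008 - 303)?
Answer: 826/1705 ≈ 0.48446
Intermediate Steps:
(-717 + 1543)/(2008 - 303) = 826/1705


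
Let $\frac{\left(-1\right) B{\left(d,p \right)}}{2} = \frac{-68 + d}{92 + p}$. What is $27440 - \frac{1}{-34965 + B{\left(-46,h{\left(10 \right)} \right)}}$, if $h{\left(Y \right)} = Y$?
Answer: $\frac{16309430497}{594367} \approx 27440.0$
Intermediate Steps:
$B{\left(d,p \right)} = - \frac{2 \left(-68 + d\right)}{92 + p}$ ($B{\left(d,p \right)} = - 2 \frac{-68 + d}{92 + p} = - \frac{2 \left(-68 + d\right)}{92 + p}$)
$27440 - \frac{1}{-34965 + B{\left(-46,h{\left(10 \right)} \right)}} = 27440 - \frac{1}{-34965 + \frac{2 \left(68 - -46\right)}{92 + 10}} = 27440 - \frac{1}{-34965 + \frac{2 \left(68 + 46\right)}{102}} = 27440 - \frac{1}{-34965 + 2 \cdot \frac{1}{102} \cdot 114} = 27440 - \frac{1}{-34965 + \frac{38}{17}} = 27440 - \frac{1}{- \frac{594367}{17}} = 27440 - - \frac{17}{594367} = 27440 + \frac{17}{594367} = \frac{16309430497}{594367}$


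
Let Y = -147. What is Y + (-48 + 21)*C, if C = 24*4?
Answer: -2739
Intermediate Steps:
C = 96
Y + (-48 + 21)*C = -147 + (-48 + 21)*96 = -147 - 27*96 = -147 - 2592 = -2739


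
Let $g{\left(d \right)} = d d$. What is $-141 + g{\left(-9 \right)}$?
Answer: $-60$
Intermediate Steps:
$g{\left(d \right)} = d^{2}$
$-141 + g{\left(-9 \right)} = -141 + \left(-9\right)^{2} = -141 + 81 = -60$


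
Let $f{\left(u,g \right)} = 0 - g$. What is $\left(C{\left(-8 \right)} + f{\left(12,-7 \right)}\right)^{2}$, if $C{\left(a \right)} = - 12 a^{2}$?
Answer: $579121$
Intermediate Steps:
$f{\left(u,g \right)} = - g$
$\left(C{\left(-8 \right)} + f{\left(12,-7 \right)}\right)^{2} = \left(- 12 \left(-8\right)^{2} - -7\right)^{2} = \left(\left(-12\right) 64 + 7\right)^{2} = \left(-768 + 7\right)^{2} = \left(-761\right)^{2} = 579121$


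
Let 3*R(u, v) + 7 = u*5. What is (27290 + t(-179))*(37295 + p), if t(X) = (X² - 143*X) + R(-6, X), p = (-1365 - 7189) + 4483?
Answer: 8463714328/3 ≈ 2.8212e+9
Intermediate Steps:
R(u, v) = -7/3 + 5*u/3 (R(u, v) = -7/3 + (u*5)/3 = -7/3 + (5*u)/3 = -7/3 + 5*u/3)
p = -4071 (p = -8554 + 4483 = -4071)
t(X) = -37/3 + X² - 143*X (t(X) = (X² - 143*X) + (-7/3 + (5/3)*(-6)) = (X² - 143*X) + (-7/3 - 10) = (X² - 143*X) - 37/3 = -37/3 + X² - 143*X)
(27290 + t(-179))*(37295 + p) = (27290 + (-37/3 + (-179)² - 143*(-179)))*(37295 - 4071) = (27290 + (-37/3 + 32041 + 25597))*33224 = (27290 + 172877/3)*33224 = (254747/3)*33224 = 8463714328/3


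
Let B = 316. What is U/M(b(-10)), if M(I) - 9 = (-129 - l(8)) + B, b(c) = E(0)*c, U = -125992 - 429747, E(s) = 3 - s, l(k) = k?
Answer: -555739/188 ≈ -2956.1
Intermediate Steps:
U = -555739
b(c) = 3*c (b(c) = (3 - 1*0)*c = (3 + 0)*c = 3*c)
M(I) = 188 (M(I) = 9 + ((-129 - 1*8) + 316) = 9 + ((-129 - 8) + 316) = 9 + (-137 + 316) = 9 + 179 = 188)
U/M(b(-10)) = -555739/188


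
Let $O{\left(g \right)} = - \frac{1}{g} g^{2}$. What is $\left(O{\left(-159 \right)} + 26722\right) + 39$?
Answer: $26920$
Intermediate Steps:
$O{\left(g \right)} = - g$
$\left(O{\left(-159 \right)} + 26722\right) + 39 = \left(\left(-1\right) \left(-159\right) + 26722\right) + 39 = \left(159 + 26722\right) + 39 = 26881 + 39 = 26920$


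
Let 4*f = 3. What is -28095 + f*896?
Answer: -27423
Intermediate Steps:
f = ¾ (f = (¼)*3 = ¾ ≈ 0.75000)
-28095 + f*896 = -28095 + (¾)*896 = -28095 + 672 = -27423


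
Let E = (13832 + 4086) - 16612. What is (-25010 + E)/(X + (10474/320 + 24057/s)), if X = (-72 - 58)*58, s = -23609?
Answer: 89540437760/28362106387 ≈ 3.1570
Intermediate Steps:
E = 1306 (E = 17918 - 16612 = 1306)
X = -7540 (X = -130*58 = -7540)
(-25010 + E)/(X + (10474/320 + 24057/s)) = (-25010 + 1306)/(-7540 + (10474/320 + 24057/(-23609))) = -23704/(-7540 + (10474*(1/320) + 24057*(-1/23609))) = -23704/(-7540 + (5237/160 - 24057/23609)) = -23704/(-7540 + 119791213/3777440) = -23704/(-28362106387/3777440) = -23704*(-3777440/28362106387) = 89540437760/28362106387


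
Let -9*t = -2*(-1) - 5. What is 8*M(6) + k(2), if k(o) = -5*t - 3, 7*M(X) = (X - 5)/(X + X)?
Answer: -32/7 ≈ -4.5714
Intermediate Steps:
t = ⅓ (t = -(-2*(-1) - 5)/9 = -(2 - 5)/9 = -⅑*(-3) = ⅓ ≈ 0.33333)
M(X) = (-5 + X)/(14*X) (M(X) = ((X - 5)/(X + X))/7 = ((-5 + X)/((2*X)))/7 = ((-5 + X)*(1/(2*X)))/7 = ((-5 + X)/(2*X))/7 = (-5 + X)/(14*X))
k(o) = -14/3 (k(o) = -5*⅓ - 3 = -5/3 - 3 = -14/3)
8*M(6) + k(2) = 8*((1/14)*(-5 + 6)/6) - 14/3 = 8*((1/14)*(⅙)*1) - 14/3 = 8*(1/84) - 14/3 = 2/21 - 14/3 = -32/7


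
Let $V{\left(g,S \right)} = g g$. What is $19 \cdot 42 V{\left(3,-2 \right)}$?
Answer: $7182$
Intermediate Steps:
$V{\left(g,S \right)} = g^{2}$
$19 \cdot 42 V{\left(3,-2 \right)} = 19 \cdot 42 \cdot 3^{2} = 798 \cdot 9 = 7182$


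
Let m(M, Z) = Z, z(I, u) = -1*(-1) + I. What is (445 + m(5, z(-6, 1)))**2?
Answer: 193600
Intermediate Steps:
z(I, u) = 1 + I
(445 + m(5, z(-6, 1)))**2 = (445 + (1 - 6))**2 = (445 - 5)**2 = 440**2 = 193600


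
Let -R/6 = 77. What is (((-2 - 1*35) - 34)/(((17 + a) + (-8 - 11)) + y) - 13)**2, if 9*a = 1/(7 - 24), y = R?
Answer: 831827906116/5040006049 ≈ 165.04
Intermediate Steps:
R = -462 (R = -6*77 = -462)
y = -462
a = -1/153 (a = 1/(9*(7 - 24)) = (1/9)/(-17) = (1/9)*(-1/17) = -1/153 ≈ -0.0065359)
(((-2 - 1*35) - 34)/(((17 + a) + (-8 - 11)) + y) - 13)**2 = (((-2 - 1*35) - 34)/(((17 - 1/153) + (-8 - 11)) - 462) - 13)**2 = (((-2 - 35) - 34)/((2600/153 - 19) - 462) - 13)**2 = ((-37 - 34)/(-307/153 - 462) - 13)**2 = (-71/(-70993/153) - 13)**2 = (-71*(-153/70993) - 13)**2 = (10863/70993 - 13)**2 = (-912046/70993)**2 = 831827906116/5040006049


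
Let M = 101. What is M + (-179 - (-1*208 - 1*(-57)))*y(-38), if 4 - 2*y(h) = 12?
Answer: 213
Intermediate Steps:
y(h) = -4 (y(h) = 2 - ½*12 = 2 - 6 = -4)
M + (-179 - (-1*208 - 1*(-57)))*y(-38) = 101 + (-179 - (-1*208 - 1*(-57)))*(-4) = 101 + (-179 - (-208 + 57))*(-4) = 101 + (-179 - 1*(-151))*(-4) = 101 + (-179 + 151)*(-4) = 101 - 28*(-4) = 101 + 112 = 213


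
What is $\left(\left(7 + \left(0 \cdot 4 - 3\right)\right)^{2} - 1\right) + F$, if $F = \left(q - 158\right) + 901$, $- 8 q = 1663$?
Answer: $\frac{4401}{8} \approx 550.13$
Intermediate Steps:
$q = - \frac{1663}{8}$ ($q = \left(- \frac{1}{8}\right) 1663 = - \frac{1663}{8} \approx -207.88$)
$F = \frac{4281}{8}$ ($F = \left(- \frac{1663}{8} - 158\right) + 901 = - \frac{2927}{8} + 901 = \frac{4281}{8} \approx 535.13$)
$\left(\left(7 + \left(0 \cdot 4 - 3\right)\right)^{2} - 1\right) + F = \left(\left(7 + \left(0 \cdot 4 - 3\right)\right)^{2} - 1\right) + \frac{4281}{8} = \left(\left(7 + \left(0 - 3\right)\right)^{2} - 1\right) + \frac{4281}{8} = \left(\left(7 - 3\right)^{2} - 1\right) + \frac{4281}{8} = \left(4^{2} - 1\right) + \frac{4281}{8} = \left(16 - 1\right) + \frac{4281}{8} = 15 + \frac{4281}{8} = \frac{4401}{8}$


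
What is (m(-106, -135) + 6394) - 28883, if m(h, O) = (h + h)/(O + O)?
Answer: -3035909/135 ≈ -22488.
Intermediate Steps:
m(h, O) = h/O (m(h, O) = (2*h)/((2*O)) = (2*h)*(1/(2*O)) = h/O)
(m(-106, -135) + 6394) - 28883 = (-106/(-135) + 6394) - 28883 = (-106*(-1/135) + 6394) - 28883 = (106/135 + 6394) - 28883 = 863296/135 - 28883 = -3035909/135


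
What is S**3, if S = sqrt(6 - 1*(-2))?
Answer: 16*sqrt(2) ≈ 22.627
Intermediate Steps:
S = 2*sqrt(2) (S = sqrt(6 + 2) = sqrt(8) = 2*sqrt(2) ≈ 2.8284)
S**3 = (2*sqrt(2))**3 = 16*sqrt(2)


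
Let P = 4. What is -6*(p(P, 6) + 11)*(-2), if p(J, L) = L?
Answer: 204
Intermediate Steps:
-6*(p(P, 6) + 11)*(-2) = -6*(6 + 11)*(-2) = -6*17*(-2) = -102*(-2) = 204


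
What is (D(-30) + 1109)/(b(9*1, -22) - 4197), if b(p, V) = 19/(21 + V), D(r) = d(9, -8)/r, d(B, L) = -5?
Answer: -6655/25296 ≈ -0.26308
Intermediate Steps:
D(r) = -5/r
(D(-30) + 1109)/(b(9*1, -22) - 4197) = (-5/(-30) + 1109)/(19/(21 - 22) - 4197) = (-5*(-1/30) + 1109)/(19/(-1) - 4197) = (⅙ + 1109)/(19*(-1) - 4197) = 6655/(6*(-19 - 4197)) = (6655/6)/(-4216) = (6655/6)*(-1/4216) = -6655/25296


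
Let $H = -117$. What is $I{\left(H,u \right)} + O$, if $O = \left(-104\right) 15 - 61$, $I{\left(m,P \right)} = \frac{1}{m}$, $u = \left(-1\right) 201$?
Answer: $- \frac{189658}{117} \approx -1621.0$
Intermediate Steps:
$u = -201$
$O = -1621$ ($O = -1560 - 61 = -1621$)
$I{\left(H,u \right)} + O = \frac{1}{-117} - 1621 = - \frac{1}{117} - 1621 = - \frac{189658}{117}$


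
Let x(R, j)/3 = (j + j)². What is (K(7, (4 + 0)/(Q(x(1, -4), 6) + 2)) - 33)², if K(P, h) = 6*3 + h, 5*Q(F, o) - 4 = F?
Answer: 2356225/10609 ≈ 222.10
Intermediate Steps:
x(R, j) = 12*j² (x(R, j) = 3*(j + j)² = 3*(2*j)² = 3*(4*j²) = 12*j²)
Q(F, o) = ⅘ + F/5
K(P, h) = 18 + h
(K(7, (4 + 0)/(Q(x(1, -4), 6) + 2)) - 33)² = ((18 + (4 + 0)/((⅘ + (12*(-4)²)/5) + 2)) - 33)² = ((18 + 4/((⅘ + (12*16)/5) + 2)) - 33)² = ((18 + 4/((⅘ + (⅕)*192) + 2)) - 33)² = ((18 + 4/((⅘ + 192/5) + 2)) - 33)² = ((18 + 4/(196/5 + 2)) - 33)² = ((18 + 4/(206/5)) - 33)² = ((18 + 4*(5/206)) - 33)² = ((18 + 10/103) - 33)² = (1864/103 - 33)² = (-1535/103)² = 2356225/10609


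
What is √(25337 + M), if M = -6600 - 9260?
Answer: 27*√13 ≈ 97.350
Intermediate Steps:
M = -15860
√(25337 + M) = √(25337 - 15860) = √9477 = 27*√13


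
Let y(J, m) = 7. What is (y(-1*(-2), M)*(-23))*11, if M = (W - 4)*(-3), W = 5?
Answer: -1771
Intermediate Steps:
M = -3 (M = (5 - 4)*(-3) = 1*(-3) = -3)
(y(-1*(-2), M)*(-23))*11 = (7*(-23))*11 = -161*11 = -1771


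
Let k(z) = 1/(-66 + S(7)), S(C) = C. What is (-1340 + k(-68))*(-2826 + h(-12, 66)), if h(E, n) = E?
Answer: 224375118/59 ≈ 3.8030e+6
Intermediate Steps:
k(z) = -1/59 (k(z) = 1/(-66 + 7) = 1/(-59) = -1/59)
(-1340 + k(-68))*(-2826 + h(-12, 66)) = (-1340 - 1/59)*(-2826 - 12) = -79061/59*(-2838) = 224375118/59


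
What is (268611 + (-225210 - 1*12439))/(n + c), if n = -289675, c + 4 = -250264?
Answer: -30962/539943 ≈ -0.057343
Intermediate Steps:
c = -250268 (c = -4 - 250264 = -250268)
(268611 + (-225210 - 1*12439))/(n + c) = (268611 + (-225210 - 1*12439))/(-289675 - 250268) = (268611 + (-225210 - 12439))/(-539943) = (268611 - 237649)*(-1/539943) = 30962*(-1/539943) = -30962/539943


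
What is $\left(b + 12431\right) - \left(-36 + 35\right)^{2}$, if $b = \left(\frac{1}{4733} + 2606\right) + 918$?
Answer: $\frac{75510283}{4733} \approx 15954.0$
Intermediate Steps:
$b = \frac{16679093}{4733}$ ($b = \left(\frac{1}{4733} + 2606\right) + 918 = \frac{12334199}{4733} + 918 = \frac{16679093}{4733} \approx 3524.0$)
$\left(b + 12431\right) - \left(-36 + 35\right)^{2} = \left(\frac{16679093}{4733} + 12431\right) - \left(-36 + 35\right)^{2} = \frac{75515016}{4733} - \left(-1\right)^{2} = \frac{75515016}{4733} - 1 = \frac{75510283}{4733}$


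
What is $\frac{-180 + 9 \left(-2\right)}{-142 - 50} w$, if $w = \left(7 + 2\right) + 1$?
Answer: $\frac{165}{16} \approx 10.313$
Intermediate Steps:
$w = 10$ ($w = 9 + 1 = 10$)
$\frac{-180 + 9 \left(-2\right)}{-142 - 50} w = \frac{-180 + 9 \left(-2\right)}{-142 - 50} \cdot 10 = \frac{-180 - 18}{-192} \cdot 10 = \left(-198\right) \left(- \frac{1}{192}\right) 10 = \frac{33}{32} \cdot 10 = \frac{165}{16}$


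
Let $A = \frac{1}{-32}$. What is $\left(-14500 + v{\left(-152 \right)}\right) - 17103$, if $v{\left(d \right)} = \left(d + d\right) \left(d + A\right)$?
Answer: $\frac{29229}{2} \approx 14615.0$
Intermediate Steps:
$A = - \frac{1}{32} \approx -0.03125$
$v{\left(d \right)} = 2 d \left(- \frac{1}{32} + d\right)$ ($v{\left(d \right)} = \left(d + d\right) \left(d - \frac{1}{32}\right) = 2 d \left(- \frac{1}{32} + d\right)$)
$\left(-14500 + v{\left(-152 \right)}\right) - 17103 = \left(-14500 + \frac{1}{16} \left(-152\right) \left(-1 + 32 \left(-152\right)\right)\right) - 17103 = \left(-14500 + \frac{1}{16} \left(-152\right) \left(-1 - 4864\right)\right) - 17103 = \left(-14500 + \frac{1}{16} \left(-152\right) \left(-4865\right)\right) - 17103 = \left(-14500 + \frac{92435}{2}\right) - 17103 = \frac{63435}{2} - 17103 = \frac{29229}{2}$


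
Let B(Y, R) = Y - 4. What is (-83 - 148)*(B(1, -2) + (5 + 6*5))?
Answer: -7392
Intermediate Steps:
B(Y, R) = -4 + Y
(-83 - 148)*(B(1, -2) + (5 + 6*5)) = (-83 - 148)*((-4 + 1) + (5 + 6*5)) = -231*(-3 + (5 + 30)) = -231*(-3 + 35) = -231*32 = -7392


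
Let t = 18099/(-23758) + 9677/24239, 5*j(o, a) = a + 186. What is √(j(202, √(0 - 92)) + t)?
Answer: √(305406615049909802170 + 3316264434819062440*I*√23)/2879350810 ≈ 6.0714 + 0.15798*I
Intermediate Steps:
j(o, a) = 186/5 + a/5 (j(o, a) = (a + 186)/5 = (186 + a)/5 = 186/5 + a/5)
t = -208795495/575870162 (t = 18099*(-1/23758) + 9677*(1/24239) = -18099/23758 + 9677/24239 = -208795495/575870162 ≈ -0.36257)
√(j(202, √(0 - 92)) + t) = √((186/5 + √(0 - 92)/5) - 208795495/575870162) = √((186/5 + √(-92)/5) - 208795495/575870162) = √((186/5 + (2*I*√23)/5) - 208795495/575870162) = √((186/5 + 2*I*√23/5) - 208795495/575870162) = √(106067872657/2879350810 + 2*I*√23/5)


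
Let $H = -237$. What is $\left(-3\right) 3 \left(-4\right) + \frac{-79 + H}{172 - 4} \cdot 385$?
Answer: $- \frac{4129}{6} \approx -688.17$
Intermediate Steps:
$\left(-3\right) 3 \left(-4\right) + \frac{-79 + H}{172 - 4} \cdot 385 = \left(-3\right) 3 \left(-4\right) + \frac{-79 - 237}{172 - 4} \cdot 385 = \left(-9\right) \left(-4\right) + - \frac{316}{168} \cdot 385 = 36 + \left(-316\right) \frac{1}{168} \cdot 385 = 36 - \frac{4345}{6} = - \frac{4129}{6}$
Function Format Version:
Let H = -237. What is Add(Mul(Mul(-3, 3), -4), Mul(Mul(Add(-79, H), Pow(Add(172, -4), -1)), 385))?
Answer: Rational(-4129, 6) ≈ -688.17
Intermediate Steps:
Add(Mul(Mul(-3, 3), -4), Mul(Mul(Add(-79, H), Pow(Add(172, -4), -1)), 385)) = Add(Mul(Mul(-3, 3), -4), Mul(Mul(Add(-79, -237), Pow(Add(172, -4), -1)), 385)) = Add(Mul(-9, -4), Mul(Mul(-316, Pow(168, -1)), 385)) = Add(36, Mul(Mul(-316, Rational(1, 168)), 385)) = Add(36, Mul(Rational(-79, 42), 385)) = Add(36, Rational(-4345, 6)) = Rational(-4129, 6)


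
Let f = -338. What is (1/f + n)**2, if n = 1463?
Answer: 244523327049/114244 ≈ 2.1404e+6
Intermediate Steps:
(1/f + n)**2 = (1/(-338) + 1463)**2 = (-1/338 + 1463)**2 = (494493/338)**2 = 244523327049/114244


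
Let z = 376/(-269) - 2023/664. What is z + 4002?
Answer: 714027381/178616 ≈ 3997.6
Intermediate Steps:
z = -793851/178616 (z = 376*(-1/269) - 2023*1/664 = -376/269 - 2023/664 = -793851/178616 ≈ -4.4445)
z + 4002 = -793851/178616 + 4002 = 714027381/178616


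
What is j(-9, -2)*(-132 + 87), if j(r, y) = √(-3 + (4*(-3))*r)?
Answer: -45*√105 ≈ -461.11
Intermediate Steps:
j(r, y) = √(-3 - 12*r)
j(-9, -2)*(-132 + 87) = √(-3 - 12*(-9))*(-132 + 87) = √(-3 + 108)*(-45) = √105*(-45) = -45*√105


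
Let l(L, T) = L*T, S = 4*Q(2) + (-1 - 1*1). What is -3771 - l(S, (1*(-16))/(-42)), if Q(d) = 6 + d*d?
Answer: -79495/21 ≈ -3785.5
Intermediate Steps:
Q(d) = 6 + d²
S = 38 (S = 4*(6 + 2²) + (-1 - 1*1) = 4*(6 + 4) + (-1 - 1) = 4*10 - 2 = 40 - 2 = 38)
-3771 - l(S, (1*(-16))/(-42)) = -3771 - 38*(1*(-16))/(-42) = -3771 - 38*(-16*(-1/42)) = -3771 - 38*8/21 = -3771 - 1*304/21 = -3771 - 304/21 = -79495/21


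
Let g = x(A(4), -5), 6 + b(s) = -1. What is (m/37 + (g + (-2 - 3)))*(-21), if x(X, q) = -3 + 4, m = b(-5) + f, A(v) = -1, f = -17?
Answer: 3612/37 ≈ 97.622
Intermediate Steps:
b(s) = -7 (b(s) = -6 - 1 = -7)
m = -24 (m = -7 - 17 = -24)
x(X, q) = 1
g = 1
(m/37 + (g + (-2 - 3)))*(-21) = (-24/37 + (1 + (-2 - 3)))*(-21) = (-24*1/37 + (1 - 5))*(-21) = (-24/37 - 4)*(-21) = -172/37*(-21) = 3612/37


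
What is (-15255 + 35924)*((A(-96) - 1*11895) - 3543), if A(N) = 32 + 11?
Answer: -318199255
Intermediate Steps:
A(N) = 43
(-15255 + 35924)*((A(-96) - 1*11895) - 3543) = (-15255 + 35924)*((43 - 1*11895) - 3543) = 20669*((43 - 11895) - 3543) = 20669*(-11852 - 3543) = 20669*(-15395) = -318199255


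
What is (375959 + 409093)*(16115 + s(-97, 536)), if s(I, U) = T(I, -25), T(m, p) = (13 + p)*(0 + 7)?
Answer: 12585168612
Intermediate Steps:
T(m, p) = 91 + 7*p (T(m, p) = (13 + p)*7 = 91 + 7*p)
s(I, U) = -84 (s(I, U) = 91 + 7*(-25) = 91 - 175 = -84)
(375959 + 409093)*(16115 + s(-97, 536)) = (375959 + 409093)*(16115 - 84) = 785052*16031 = 12585168612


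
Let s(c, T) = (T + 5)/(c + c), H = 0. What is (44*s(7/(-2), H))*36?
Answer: -7920/7 ≈ -1131.4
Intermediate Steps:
s(c, T) = (5 + T)/(2*c) (s(c, T) = (5 + T)/((2*c)) = (5 + T)*(1/(2*c)) = (5 + T)/(2*c))
(44*s(7/(-2), H))*36 = (44*((5 + 0)/(2*((7/(-2))))))*36 = (44*((1/2)*5/(7*(-1/2))))*36 = (44*((1/2)*5/(-7/2)))*36 = (44*((1/2)*(-2/7)*5))*36 = (44*(-5/7))*36 = -220/7*36 = -7920/7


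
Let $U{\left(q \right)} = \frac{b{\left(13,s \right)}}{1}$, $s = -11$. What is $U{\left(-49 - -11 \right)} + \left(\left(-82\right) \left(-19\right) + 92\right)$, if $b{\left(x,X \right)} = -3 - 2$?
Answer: $1645$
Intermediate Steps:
$b{\left(x,X \right)} = -5$
$U{\left(q \right)} = -5$ ($U{\left(q \right)} = - \frac{5}{1} = \left(-5\right) 1 = -5$)
$U{\left(-49 - -11 \right)} + \left(\left(-82\right) \left(-19\right) + 92\right) = -5 + \left(\left(-82\right) \left(-19\right) + 92\right) = -5 + \left(1558 + 92\right) = -5 + 1650 = 1645$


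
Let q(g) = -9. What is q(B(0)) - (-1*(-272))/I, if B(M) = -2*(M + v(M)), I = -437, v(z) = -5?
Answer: -3661/437 ≈ -8.3776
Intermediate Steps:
B(M) = 10 - 2*M (B(M) = -2*(M - 5) = -2*(-5 + M) = 10 - 2*M)
q(B(0)) - (-1*(-272))/I = -9 - (-1*(-272))/(-437) = -9 - 272*(-1)/437 = -9 - 1*(-272/437) = -9 + 272/437 = -3661/437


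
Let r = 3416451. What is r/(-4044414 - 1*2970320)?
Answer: -3416451/7014734 ≈ -0.48704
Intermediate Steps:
r/(-4044414 - 1*2970320) = 3416451/(-4044414 - 1*2970320) = 3416451/(-4044414 - 2970320) = 3416451/(-7014734) = 3416451*(-1/7014734) = -3416451/7014734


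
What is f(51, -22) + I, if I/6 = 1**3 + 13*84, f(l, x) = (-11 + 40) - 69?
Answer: 6518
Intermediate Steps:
f(l, x) = -40 (f(l, x) = 29 - 69 = -40)
I = 6558 (I = 6*(1**3 + 13*84) = 6*(1 + 1092) = 6*1093 = 6558)
f(51, -22) + I = -40 + 6558 = 6518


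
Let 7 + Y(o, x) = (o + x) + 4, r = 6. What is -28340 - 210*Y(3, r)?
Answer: -29600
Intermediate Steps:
Y(o, x) = -3 + o + x (Y(o, x) = -7 + ((o + x) + 4) = -7 + (4 + o + x) = -3 + o + x)
-28340 - 210*Y(3, r) = -28340 - 210*(-3 + 3 + 6) = -28340 - 210*6 = -28340 - 1*1260 = -28340 - 1260 = -29600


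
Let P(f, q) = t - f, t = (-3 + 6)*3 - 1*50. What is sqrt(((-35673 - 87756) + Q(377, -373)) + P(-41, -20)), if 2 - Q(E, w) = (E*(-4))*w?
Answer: I*sqrt(685911) ≈ 828.2*I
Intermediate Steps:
t = -41 (t = 3*3 - 50 = 9 - 50 = -41)
Q(E, w) = 2 + 4*E*w (Q(E, w) = 2 - E*(-4)*w = 2 - (-4*E)*w = 2 - (-4)*E*w = 2 + 4*E*w)
P(f, q) = -41 - f
sqrt(((-35673 - 87756) + Q(377, -373)) + P(-41, -20)) = sqrt(((-35673 - 87756) + (2 + 4*377*(-373))) + (-41 - 1*(-41))) = sqrt((-123429 + (2 - 562484)) + (-41 + 41)) = sqrt((-123429 - 562482) + 0) = sqrt(-685911 + 0) = sqrt(-685911) = I*sqrt(685911)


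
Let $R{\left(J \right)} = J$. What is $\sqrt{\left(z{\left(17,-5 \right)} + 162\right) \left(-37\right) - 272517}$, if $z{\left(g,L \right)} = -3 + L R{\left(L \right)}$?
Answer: $5 i \sqrt{11173} \approx 528.51 i$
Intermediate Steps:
$z{\left(g,L \right)} = -3 + L^{2}$ ($z{\left(g,L \right)} = -3 + L L = -3 + L^{2}$)
$\sqrt{\left(z{\left(17,-5 \right)} + 162\right) \left(-37\right) - 272517} = \sqrt{\left(\left(-3 + \left(-5\right)^{2}\right) + 162\right) \left(-37\right) - 272517} = \sqrt{\left(\left(-3 + 25\right) + 162\right) \left(-37\right) - 272517} = \sqrt{\left(22 + 162\right) \left(-37\right) - 272517} = \sqrt{184 \left(-37\right) - 272517} = \sqrt{-6808 - 272517} = \sqrt{-279325} = 5 i \sqrt{11173}$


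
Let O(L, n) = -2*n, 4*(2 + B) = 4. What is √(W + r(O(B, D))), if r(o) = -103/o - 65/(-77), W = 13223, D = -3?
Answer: √2818886070/462 ≈ 114.92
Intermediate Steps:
B = -1 (B = -2 + (¼)*4 = -2 + 1 = -1)
r(o) = 65/77 - 103/o (r(o) = -103/o - 65*(-1/77) = -103/o + 65/77 = 65/77 - 103/o)
√(W + r(O(B, D))) = √(13223 + (65/77 - 103/((-2*(-3))))) = √(13223 + (65/77 - 103/6)) = √(13223 - 7541/462) = √(6101485/462) = √2818886070/462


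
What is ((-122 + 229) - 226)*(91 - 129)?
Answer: 4522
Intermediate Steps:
((-122 + 229) - 226)*(91 - 129) = (107 - 226)*(-38) = -119*(-38) = 4522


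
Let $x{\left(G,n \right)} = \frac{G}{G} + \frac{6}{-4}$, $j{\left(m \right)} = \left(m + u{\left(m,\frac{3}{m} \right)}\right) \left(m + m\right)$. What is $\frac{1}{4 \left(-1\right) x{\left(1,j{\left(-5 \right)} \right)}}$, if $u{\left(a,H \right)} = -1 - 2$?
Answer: $\frac{1}{2} \approx 0.5$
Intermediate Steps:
$u{\left(a,H \right)} = -3$
$j{\left(m \right)} = 2 m \left(-3 + m\right)$ ($j{\left(m \right)} = \left(m - 3\right) \left(m + m\right) = \left(-3 + m\right) 2 m = 2 m \left(-3 + m\right)$)
$x{\left(G,n \right)} = - \frac{1}{2}$ ($x{\left(G,n \right)} = 1 + 6 \left(- \frac{1}{4}\right) = 1 - \frac{3}{2} = - \frac{1}{2}$)
$\frac{1}{4 \left(-1\right) x{\left(1,j{\left(-5 \right)} \right)}} = \frac{1}{4 \left(-1\right) \left(- \frac{1}{2}\right)} = \frac{1}{\left(-4\right) \left(- \frac{1}{2}\right)} = \frac{1}{2}$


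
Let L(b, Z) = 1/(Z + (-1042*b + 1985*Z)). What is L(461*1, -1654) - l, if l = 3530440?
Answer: -13292833870641/3765206 ≈ -3.5304e+6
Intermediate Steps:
L(b, Z) = 1/(-1042*b + 1986*Z)
L(461*1, -1654) - l = 1/(2*(-240181 + 993*(-1654))) - 1*3530440 = 1/(2*(-521*461 - 1642422)) - 3530440 = 1/(2*(-240181 - 1642422)) - 3530440 = (1/2)/(-1882603) - 3530440 = (1/2)*(-1/1882603) - 3530440 = -1/3765206 - 3530440 = -13292833870641/3765206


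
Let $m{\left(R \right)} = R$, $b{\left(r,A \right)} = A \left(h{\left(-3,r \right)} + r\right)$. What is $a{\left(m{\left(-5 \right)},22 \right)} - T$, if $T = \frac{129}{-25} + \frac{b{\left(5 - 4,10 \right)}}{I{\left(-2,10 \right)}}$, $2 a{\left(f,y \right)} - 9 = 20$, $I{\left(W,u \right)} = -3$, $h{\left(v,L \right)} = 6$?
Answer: $\frac{6449}{150} \approx 42.993$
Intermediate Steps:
$b{\left(r,A \right)} = A \left(6 + r\right)$
$a{\left(f,y \right)} = \frac{29}{2}$ ($a{\left(f,y \right)} = \frac{9}{2} + \frac{1}{2} \cdot 20 = \frac{9}{2} + 10 = \frac{29}{2}$)
$T = - \frac{2137}{75}$ ($T = \frac{129}{-25} + \frac{10 \left(6 + \left(5 - 4\right)\right)}{-3} = 129 \left(- \frac{1}{25}\right) + 10 \left(6 + 1\right) \left(- \frac{1}{3}\right) = - \frac{129}{25} + 10 \cdot 7 \left(- \frac{1}{3}\right) = - \frac{129}{25} + 70 \left(- \frac{1}{3}\right) = - \frac{129}{25} - \frac{70}{3} = - \frac{2137}{75} \approx -28.493$)
$a{\left(m{\left(-5 \right)},22 \right)} - T = \frac{29}{2} - - \frac{2137}{75} = \frac{29}{2} + \frac{2137}{75} = \frac{6449}{150}$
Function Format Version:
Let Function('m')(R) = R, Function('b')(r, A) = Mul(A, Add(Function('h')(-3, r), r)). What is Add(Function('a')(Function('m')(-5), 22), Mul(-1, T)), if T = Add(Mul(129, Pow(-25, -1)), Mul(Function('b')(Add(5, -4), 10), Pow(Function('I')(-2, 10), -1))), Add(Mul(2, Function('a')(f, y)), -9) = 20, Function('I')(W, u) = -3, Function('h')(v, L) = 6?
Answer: Rational(6449, 150) ≈ 42.993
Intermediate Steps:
Function('b')(r, A) = Mul(A, Add(6, r))
Function('a')(f, y) = Rational(29, 2) (Function('a')(f, y) = Add(Rational(9, 2), Mul(Rational(1, 2), 20)) = Add(Rational(9, 2), 10) = Rational(29, 2))
T = Rational(-2137, 75) (T = Add(Mul(129, Pow(-25, -1)), Mul(Mul(10, Add(6, Add(5, -4))), Pow(-3, -1))) = Add(Mul(129, Rational(-1, 25)), Mul(Mul(10, Add(6, 1)), Rational(-1, 3))) = Add(Rational(-129, 25), Mul(Mul(10, 7), Rational(-1, 3))) = Add(Rational(-129, 25), Mul(70, Rational(-1, 3))) = Add(Rational(-129, 25), Rational(-70, 3)) = Rational(-2137, 75) ≈ -28.493)
Add(Function('a')(Function('m')(-5), 22), Mul(-1, T)) = Add(Rational(29, 2), Mul(-1, Rational(-2137, 75))) = Add(Rational(29, 2), Rational(2137, 75)) = Rational(6449, 150)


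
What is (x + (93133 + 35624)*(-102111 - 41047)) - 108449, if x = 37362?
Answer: -18432665693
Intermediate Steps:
(x + (93133 + 35624)*(-102111 - 41047)) - 108449 = (37362 + (93133 + 35624)*(-102111 - 41047)) - 108449 = (37362 + 128757*(-143158)) - 108449 = (37362 - 18432594606) - 108449 = -18432557244 - 108449 = -18432665693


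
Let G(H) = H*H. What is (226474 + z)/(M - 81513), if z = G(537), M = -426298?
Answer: -514843/507811 ≈ -1.0138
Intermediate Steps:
G(H) = H²
z = 288369 (z = 537² = 288369)
(226474 + z)/(M - 81513) = (226474 + 288369)/(-426298 - 81513) = 514843/(-507811) = 514843*(-1/507811) = -514843/507811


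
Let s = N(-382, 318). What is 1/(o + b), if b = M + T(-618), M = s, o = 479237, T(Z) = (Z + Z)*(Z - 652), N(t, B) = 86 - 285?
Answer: 1/2048758 ≈ 4.8810e-7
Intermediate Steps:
N(t, B) = -199
T(Z) = 2*Z*(-652 + Z) (T(Z) = (2*Z)*(-652 + Z) = 2*Z*(-652 + Z))
s = -199
M = -199
b = 1569521 (b = -199 + 2*(-618)*(-652 - 618) = -199 + 2*(-618)*(-1270) = -199 + 1569720 = 1569521)
1/(o + b) = 1/(479237 + 1569521) = 1/2048758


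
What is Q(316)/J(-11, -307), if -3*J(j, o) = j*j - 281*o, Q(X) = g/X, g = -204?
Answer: 51/2274884 ≈ 2.2419e-5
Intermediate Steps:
Q(X) = -204/X
J(j, o) = -j**2/3 + 281*o/3 (J(j, o) = -(j*j - 281*o)/3 = -(j**2 - 281*o)/3 = -j**2/3 + 281*o/3)
Q(316)/J(-11, -307) = (-204/316)/(-1/3*(-11)**2 + (281/3)*(-307)) = (-204*1/316)/(-1/3*121 - 86267/3) = -51/(79*(-121/3 - 86267/3)) = -51/79/(-28796) = -51/79*(-1/28796) = 51/2274884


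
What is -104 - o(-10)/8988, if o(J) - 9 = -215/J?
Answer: -1869565/17976 ≈ -104.00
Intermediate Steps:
o(J) = 9 - 215/J
-104 - o(-10)/8988 = -104 - (9 - 215/(-10))/8988 = -104 - (9 - 215*(-⅒))/8988 = -104 - (9 + 43/2)/8988 = -104 - 61/(2*8988) = -104 - 1*61/17976 = -104 - 61/17976 = -1869565/17976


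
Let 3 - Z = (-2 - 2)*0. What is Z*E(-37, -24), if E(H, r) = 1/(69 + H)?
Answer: 3/32 ≈ 0.093750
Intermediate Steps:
Z = 3 (Z = 3 - (-2 - 2)*0 = 3 - (-4)*0 = 3 - 1*0 = 3 + 0 = 3)
Z*E(-37, -24) = 3/(69 - 37) = 3/32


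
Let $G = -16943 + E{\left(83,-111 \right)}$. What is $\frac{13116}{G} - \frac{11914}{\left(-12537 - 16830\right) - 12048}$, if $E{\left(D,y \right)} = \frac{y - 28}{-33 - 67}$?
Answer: $- \frac{34135679846}{70163677815} \approx -0.48652$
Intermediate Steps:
$E{\left(D,y \right)} = \frac{7}{25} - \frac{y}{100}$ ($E{\left(D,y \right)} = \frac{-28 + y}{-100} = \left(-28 + y\right) \left(- \frac{1}{100}\right) = \frac{7}{25} - \frac{y}{100}$)
$G = - \frac{1694161}{100}$ ($G = -16943 + \left(\frac{7}{25} - - \frac{111}{100}\right) = -16943 + \left(\frac{7}{25} + \frac{111}{100}\right) = -16943 + \frac{139}{100} = - \frac{1694161}{100} \approx -16942.0$)
$\frac{13116}{G} - \frac{11914}{\left(-12537 - 16830\right) - 12048} = \frac{13116}{- \frac{1694161}{100}} - \frac{11914}{\left(-12537 - 16830\right) - 12048} = 13116 \left(- \frac{100}{1694161}\right) - \frac{11914}{-29367 - 12048} = - \frac{1311600}{1694161} - \frac{11914}{-41415} = - \frac{1311600}{1694161} - - \frac{11914}{41415} = - \frac{1311600}{1694161} + \frac{11914}{41415} = - \frac{34135679846}{70163677815}$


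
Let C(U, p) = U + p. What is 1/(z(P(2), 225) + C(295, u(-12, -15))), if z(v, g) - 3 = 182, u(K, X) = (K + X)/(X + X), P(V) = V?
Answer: 10/4809 ≈ 0.0020794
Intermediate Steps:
u(K, X) = (K + X)/(2*X) (u(K, X) = (K + X)/((2*X)) = (K + X)*(1/(2*X)) = (K + X)/(2*X))
z(v, g) = 185 (z(v, g) = 3 + 182 = 185)
1/(z(P(2), 225) + C(295, u(-12, -15))) = 1/(185 + (295 + (1/2)*(-12 - 15)/(-15))) = 1/(185 + (295 + (1/2)*(-1/15)*(-27))) = 1/(185 + (295 + 9/10)) = 1/(185 + 2959/10) = 1/(4809/10) = 10/4809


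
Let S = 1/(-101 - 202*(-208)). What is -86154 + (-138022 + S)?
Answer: -9396337039/41915 ≈ -2.2418e+5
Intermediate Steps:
S = 1/41915 (S = 1/(-101 + 42016) = 1/41915 ≈ 2.3858e-5)
-86154 + (-138022 + S) = -86154 + (-138022 + 1/41915) = -86154 - 5785192129/41915 = -9396337039/41915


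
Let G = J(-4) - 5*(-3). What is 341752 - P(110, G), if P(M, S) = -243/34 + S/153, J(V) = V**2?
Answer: 6151661/18 ≈ 3.4176e+5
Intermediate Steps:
G = 31 (G = (-4)**2 - 5*(-3) = 16 + 15 = 31)
P(M, S) = -243/34 + S/153 (P(M, S) = -243*1/34 + S*(1/153) = -243/34 + S/153)
341752 - P(110, G) = 341752 - (-243/34 + (1/153)*31) = 341752 - (-243/34 + 31/153) = 341752 - 1*(-125/18) = 341752 + 125/18 = 6151661/18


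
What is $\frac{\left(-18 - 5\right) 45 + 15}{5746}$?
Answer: $- \frac{30}{169} \approx -0.17751$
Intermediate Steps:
$\frac{\left(-18 - 5\right) 45 + 15}{5746} = \left(\left(-23\right) 45 + 15\right) \frac{1}{5746} = \left(-1035 + 15\right) \frac{1}{5746} = \left(-1020\right) \frac{1}{5746} = - \frac{30}{169}$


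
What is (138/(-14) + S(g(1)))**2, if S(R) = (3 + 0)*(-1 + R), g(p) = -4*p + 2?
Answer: 17424/49 ≈ 355.59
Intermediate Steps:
g(p) = 2 - 4*p
S(R) = -3 + 3*R (S(R) = 3*(-1 + R) = -3 + 3*R)
(138/(-14) + S(g(1)))**2 = (138/(-14) + (-3 + 3*(2 - 4*1)))**2 = (138*(-1/14) + (-3 + 3*(2 - 4)))**2 = (-69/7 + (-3 + 3*(-2)))**2 = (-69/7 + (-3 - 6))**2 = (-69/7 - 9)**2 = (-132/7)**2 = 17424/49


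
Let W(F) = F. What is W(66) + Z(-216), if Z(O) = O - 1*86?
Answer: -236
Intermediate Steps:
Z(O) = -86 + O (Z(O) = O - 86 = -86 + O)
W(66) + Z(-216) = 66 + (-86 - 216) = 66 - 302 = -236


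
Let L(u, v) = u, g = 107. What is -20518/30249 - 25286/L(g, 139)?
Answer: -767071640/3236643 ≈ -237.00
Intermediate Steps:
-20518/30249 - 25286/L(g, 139) = -20518/30249 - 25286/107 = -767071640/3236643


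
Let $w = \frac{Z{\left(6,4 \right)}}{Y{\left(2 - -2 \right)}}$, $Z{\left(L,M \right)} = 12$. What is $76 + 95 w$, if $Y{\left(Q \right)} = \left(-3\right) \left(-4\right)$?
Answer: $171$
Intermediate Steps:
$Y{\left(Q \right)} = 12$
$w = 1$ ($w = \frac{12}{12} = 12 \cdot \frac{1}{12} = 1$)
$76 + 95 w = 76 + 95 \cdot 1 = 76 + 95 = 171$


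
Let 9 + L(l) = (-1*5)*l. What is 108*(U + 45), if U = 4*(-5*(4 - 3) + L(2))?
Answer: -5508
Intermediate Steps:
L(l) = -9 - 5*l (L(l) = -9 + (-1*5)*l = -9 - 5*l)
U = -96 (U = 4*(-5*(4 - 3) + (-9 - 5*2)) = 4*(-5*1 + (-9 - 10)) = 4*(-5 - 19) = 4*(-24) = -96)
108*(U + 45) = 108*(-96 + 45) = 108*(-51) = -5508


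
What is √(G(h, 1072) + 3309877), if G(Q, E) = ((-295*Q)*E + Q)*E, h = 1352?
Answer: I*√458335787339 ≈ 6.7701e+5*I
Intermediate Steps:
G(Q, E) = E*(Q - 295*E*Q) (G(Q, E) = (-295*E*Q + Q)*E = (Q - 295*E*Q)*E = E*(Q - 295*E*Q))
√(G(h, 1072) + 3309877) = √(1072*1352*(1 - 295*1072) + 3309877) = √(1072*1352*(1 - 316240) + 3309877) = √(1072*1352*(-316239) + 3309877) = √(-458339097216 + 3309877) = √(-458335787339) = I*√458335787339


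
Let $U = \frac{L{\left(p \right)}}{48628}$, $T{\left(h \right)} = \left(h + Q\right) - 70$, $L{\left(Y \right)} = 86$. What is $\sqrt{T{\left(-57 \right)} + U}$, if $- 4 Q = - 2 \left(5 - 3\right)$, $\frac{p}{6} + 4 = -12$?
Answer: $\frac{i \sqrt{74486449594}}{24314} \approx 11.225 i$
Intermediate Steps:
$p = -96$ ($p = -24 + 6 \left(-12\right) = -24 - 72 = -96$)
$Q = 1$ ($Q = - \frac{\left(-2\right) \left(5 - 3\right)}{4} = - \frac{\left(-2\right) 2}{4} = \left(- \frac{1}{4}\right) \left(-4\right) = 1$)
$T{\left(h \right)} = -69 + h$ ($T{\left(h \right)} = \left(h + 1\right) - 70 = \left(1 + h\right) - 70 = -69 + h$)
$U = \frac{43}{24314}$ ($U = \frac{86}{48628} = 86 \cdot \frac{1}{48628} = \frac{43}{24314} \approx 0.0017685$)
$\sqrt{T{\left(-57 \right)} + U} = \sqrt{\left(-69 - 57\right) + \frac{43}{24314}} = \sqrt{-126 + \frac{43}{24314}} = \sqrt{- \frac{3063521}{24314}} = \frac{i \sqrt{74486449594}}{24314}$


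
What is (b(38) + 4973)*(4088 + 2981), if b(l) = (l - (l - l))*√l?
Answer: 35154137 + 268622*√38 ≈ 3.6810e+7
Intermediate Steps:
b(l) = l^(3/2) (b(l) = (l - 1*0)*√l = (l + 0)*√l = l*√l = l^(3/2))
(b(38) + 4973)*(4088 + 2981) = (38^(3/2) + 4973)*(4088 + 2981) = (38*√38 + 4973)*7069 = (4973 + 38*√38)*7069 = 35154137 + 268622*√38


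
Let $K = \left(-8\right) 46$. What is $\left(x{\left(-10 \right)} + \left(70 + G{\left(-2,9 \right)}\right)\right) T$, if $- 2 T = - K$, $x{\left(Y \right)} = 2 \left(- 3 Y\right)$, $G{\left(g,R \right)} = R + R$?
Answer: $-27232$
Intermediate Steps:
$G{\left(g,R \right)} = 2 R$
$K = -368$
$x{\left(Y \right)} = - 6 Y$
$T = -184$ ($T = - \frac{\left(-1\right) \left(-368\right)}{2} = \left(- \frac{1}{2}\right) 368 = -184$)
$\left(x{\left(-10 \right)} + \left(70 + G{\left(-2,9 \right)}\right)\right) T = \left(\left(-6\right) \left(-10\right) + \left(70 + 2 \cdot 9\right)\right) \left(-184\right) = \left(60 + \left(70 + 18\right)\right) \left(-184\right) = \left(60 + 88\right) \left(-184\right) = 148 \left(-184\right) = -27232$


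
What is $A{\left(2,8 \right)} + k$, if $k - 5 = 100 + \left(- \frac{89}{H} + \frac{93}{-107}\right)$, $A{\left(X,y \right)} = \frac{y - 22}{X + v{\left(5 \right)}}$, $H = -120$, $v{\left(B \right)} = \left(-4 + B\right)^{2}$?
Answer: $\frac{428881}{4280} \approx 100.21$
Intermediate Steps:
$A{\left(X,y \right)} = \frac{-22 + y}{1 + X}$ ($A{\left(X,y \right)} = \frac{y - 22}{X + \left(-4 + 5\right)^{2}} = \frac{-22 + y}{X + 1^{2}} = \frac{-22 + y}{X + 1} = \frac{-22 + y}{1 + X}$)
$k = \frac{1346563}{12840}$ ($k = 5 + \left(100 + \left(- \frac{89}{-120} + \frac{93}{-107}\right)\right) = 5 + \left(100 + \left(\left(-89\right) \left(- \frac{1}{120}\right) + 93 \left(- \frac{1}{107}\right)\right)\right) = 5 + \left(100 + \left(\frac{89}{120} - \frac{93}{107}\right)\right) = 5 + \left(100 - \frac{1637}{12840}\right) = 5 + \frac{1282363}{12840} = \frac{1346563}{12840} \approx 104.87$)
$A{\left(2,8 \right)} + k = \frac{-22 + 8}{1 + 2} + \frac{1346563}{12840} = \frac{1}{3} \left(-14\right) + \frac{1346563}{12840} = - \frac{14}{3} + \frac{1346563}{12840} = \frac{428881}{4280}$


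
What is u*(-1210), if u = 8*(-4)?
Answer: 38720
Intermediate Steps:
u = -32
u*(-1210) = -32*(-1210) = 38720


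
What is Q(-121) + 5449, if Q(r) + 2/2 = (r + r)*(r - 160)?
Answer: 73450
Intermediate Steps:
Q(r) = -1 + 2*r*(-160 + r) (Q(r) = -1 + (r + r)*(r - 160) = -1 + (2*r)*(-160 + r) = -1 + 2*r*(-160 + r))
Q(-121) + 5449 = (-1 - 320*(-121) + 2*(-121)²) + 5449 = (-1 + 38720 + 2*14641) + 5449 = (-1 + 38720 + 29282) + 5449 = 68001 + 5449 = 73450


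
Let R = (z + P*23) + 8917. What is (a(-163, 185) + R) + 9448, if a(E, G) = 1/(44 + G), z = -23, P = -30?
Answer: 4042309/229 ≈ 17652.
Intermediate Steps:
R = 8204 (R = (-23 - 30*23) + 8917 = (-23 - 690) + 8917 = -713 + 8917 = 8204)
(a(-163, 185) + R) + 9448 = (1/(44 + 185) + 8204) + 9448 = (1/229 + 8204) + 9448 = 1878717/229 + 9448 = 4042309/229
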